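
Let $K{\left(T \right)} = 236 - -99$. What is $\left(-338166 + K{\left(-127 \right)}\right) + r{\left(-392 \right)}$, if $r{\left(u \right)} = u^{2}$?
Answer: $-184167$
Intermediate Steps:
$K{\left(T \right)} = 335$ ($K{\left(T \right)} = 236 + 99 = 335$)
$\left(-338166 + K{\left(-127 \right)}\right) + r{\left(-392 \right)} = \left(-338166 + 335\right) + \left(-392\right)^{2} = -337831 + 153664 = -184167$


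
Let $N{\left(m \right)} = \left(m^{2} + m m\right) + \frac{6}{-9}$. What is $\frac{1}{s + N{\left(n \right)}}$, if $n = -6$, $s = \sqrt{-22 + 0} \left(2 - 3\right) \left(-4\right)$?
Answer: $\frac{321}{24482} - \frac{9 i \sqrt{22}}{12241} \approx 0.013112 - 0.0034486 i$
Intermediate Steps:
$s = 4 i \sqrt{22}$ ($s = \sqrt{-22} \left(\left(-1\right) \left(-4\right)\right) = i \sqrt{22} \cdot 4 = 4 i \sqrt{22} \approx 18.762 i$)
$N{\left(m \right)} = - \frac{2}{3} + 2 m^{2}$ ($N{\left(m \right)} = \left(m^{2} + m^{2}\right) + 6 \left(- \frac{1}{9}\right) = 2 m^{2} - \frac{2}{3} = - \frac{2}{3} + 2 m^{2}$)
$\frac{1}{s + N{\left(n \right)}} = \frac{1}{4 i \sqrt{22} - \left(\frac{2}{3} - 2 \left(-6\right)^{2}\right)} = \frac{1}{4 i \sqrt{22} + \left(- \frac{2}{3} + 2 \cdot 36\right)} = \frac{1}{4 i \sqrt{22} + \left(- \frac{2}{3} + 72\right)} = \frac{1}{4 i \sqrt{22} + \frac{214}{3}} = \frac{1}{\frac{214}{3} + 4 i \sqrt{22}}$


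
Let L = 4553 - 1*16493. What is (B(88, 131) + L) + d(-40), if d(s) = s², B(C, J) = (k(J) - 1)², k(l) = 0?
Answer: -10339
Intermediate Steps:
L = -11940 (L = 4553 - 16493 = -11940)
B(C, J) = 1 (B(C, J) = (0 - 1)² = (-1)² = 1)
(B(88, 131) + L) + d(-40) = (1 - 11940) + (-40)² = -11939 + 1600 = -10339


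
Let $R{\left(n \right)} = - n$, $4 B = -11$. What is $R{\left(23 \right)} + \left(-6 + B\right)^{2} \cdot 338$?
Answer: $\frac{206841}{8} \approx 25855.0$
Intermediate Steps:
$B = - \frac{11}{4}$ ($B = \frac{1}{4} \left(-11\right) = - \frac{11}{4} \approx -2.75$)
$R{\left(23 \right)} + \left(-6 + B\right)^{2} \cdot 338 = \left(-1\right) 23 + \left(-6 - \frac{11}{4}\right)^{2} \cdot 338 = -23 + \left(- \frac{35}{4}\right)^{2} \cdot 338 = -23 + \frac{1225}{16} \cdot 338 = -23 + \frac{207025}{8} = \frac{206841}{8}$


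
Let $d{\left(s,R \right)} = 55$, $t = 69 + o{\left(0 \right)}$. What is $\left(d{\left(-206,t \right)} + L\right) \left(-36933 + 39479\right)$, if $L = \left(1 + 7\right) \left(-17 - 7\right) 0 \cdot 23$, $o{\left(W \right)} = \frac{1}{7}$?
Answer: $140030$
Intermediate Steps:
$o{\left(W \right)} = \frac{1}{7}$
$t = \frac{484}{7}$ ($t = 69 + \frac{1}{7} = \frac{484}{7} \approx 69.143$)
$L = 0$ ($L = 8 \left(-24\right) 0 \cdot 23 = \left(-192\right) 0 \cdot 23 = 0 \cdot 23 = 0$)
$\left(d{\left(-206,t \right)} + L\right) \left(-36933 + 39479\right) = \left(55 + 0\right) \left(-36933 + 39479\right) = 55 \cdot 2546 = 140030$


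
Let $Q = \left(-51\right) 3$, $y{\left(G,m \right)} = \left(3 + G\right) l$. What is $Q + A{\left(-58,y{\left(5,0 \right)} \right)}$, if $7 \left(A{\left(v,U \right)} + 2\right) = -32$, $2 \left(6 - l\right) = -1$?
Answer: $- \frac{1117}{7} \approx -159.57$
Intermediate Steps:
$l = \frac{13}{2}$ ($l = 6 - - \frac{1}{2} = 6 + \frac{1}{2} = \frac{13}{2} \approx 6.5$)
$y{\left(G,m \right)} = \frac{39}{2} + \frac{13 G}{2}$ ($y{\left(G,m \right)} = \left(3 + G\right) \frac{13}{2} = \frac{39}{2} + \frac{13 G}{2}$)
$Q = -153$
$A{\left(v,U \right)} = - \frac{46}{7}$ ($A{\left(v,U \right)} = -2 + \frac{1}{7} \left(-32\right) = -2 - \frac{32}{7} = - \frac{46}{7}$)
$Q + A{\left(-58,y{\left(5,0 \right)} \right)} = -153 - \frac{46}{7} = - \frac{1117}{7}$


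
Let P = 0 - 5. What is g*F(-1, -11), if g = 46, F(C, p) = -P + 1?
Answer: 276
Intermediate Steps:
P = -5
F(C, p) = 6 (F(C, p) = -1*(-5) + 1 = 5 + 1 = 6)
g*F(-1, -11) = 46*6 = 276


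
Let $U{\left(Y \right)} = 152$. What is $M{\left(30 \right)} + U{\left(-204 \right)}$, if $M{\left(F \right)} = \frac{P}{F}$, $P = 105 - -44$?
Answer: $\frac{4709}{30} \approx 156.97$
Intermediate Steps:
$P = 149$ ($P = 105 + 44 = 149$)
$M{\left(F \right)} = \frac{149}{F}$
$M{\left(30 \right)} + U{\left(-204 \right)} = \frac{149}{30} + 152 = \frac{4709}{30}$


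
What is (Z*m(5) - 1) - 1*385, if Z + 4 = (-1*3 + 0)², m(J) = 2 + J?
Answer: -351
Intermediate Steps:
Z = 5 (Z = -4 + (-1*3 + 0)² = -4 + (-3 + 0)² = -4 + (-3)² = -4 + 9 = 5)
(Z*m(5) - 1) - 1*385 = (5*(2 + 5) - 1) - 1*385 = (5*7 - 1) - 385 = (35 - 1) - 385 = 34 - 385 = -351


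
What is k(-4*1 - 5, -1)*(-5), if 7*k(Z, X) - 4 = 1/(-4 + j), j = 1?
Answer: -55/21 ≈ -2.6190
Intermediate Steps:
k(Z, X) = 11/21 (k(Z, X) = 4/7 + 1/(7*(-4 + 1)) = 4/7 + (⅐)/(-3) = 4/7 + (⅐)*(-⅓) = 4/7 - 1/21 = 11/21)
k(-4*1 - 5, -1)*(-5) = (11/21)*(-5) = -55/21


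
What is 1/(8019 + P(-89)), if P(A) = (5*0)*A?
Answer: 1/8019 ≈ 0.00012470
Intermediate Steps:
P(A) = 0 (P(A) = 0*A = 0)
1/(8019 + P(-89)) = 1/(8019 + 0) = 1/8019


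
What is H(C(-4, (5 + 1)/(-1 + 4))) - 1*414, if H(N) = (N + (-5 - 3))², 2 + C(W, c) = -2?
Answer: -270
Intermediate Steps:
C(W, c) = -4 (C(W, c) = -2 - 2 = -4)
H(N) = (-8 + N)² (H(N) = (N - 8)² = (-8 + N)²)
H(C(-4, (5 + 1)/(-1 + 4))) - 1*414 = (-8 - 4)² - 1*414 = (-12)² - 414 = 144 - 414 = -270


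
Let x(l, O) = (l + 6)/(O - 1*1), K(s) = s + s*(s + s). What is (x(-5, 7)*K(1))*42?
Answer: 21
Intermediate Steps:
K(s) = s + 2*s² (K(s) = s + s*(2*s) = s + 2*s²)
x(l, O) = (6 + l)/(-1 + O) (x(l, O) = (6 + l)/(O - 1) = (6 + l)/(-1 + O))
(x(-5, 7)*K(1))*42 = (((6 - 5)/(-1 + 7))*(1*(1 + 2*1)))*42 = ((1/6)*(1*(1 + 2)))*42 = (((⅙)*1)*(1*3))*42 = ((⅙)*3)*42 = (½)*42 = 21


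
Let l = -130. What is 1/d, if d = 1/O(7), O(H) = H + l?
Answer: -123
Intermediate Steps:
O(H) = -130 + H (O(H) = H - 130 = -130 + H)
d = -1/123 (d = 1/(-130 + 7) = 1/(-123) = -1/123 ≈ -0.0081301)
1/d = 1/(-1/123) = -123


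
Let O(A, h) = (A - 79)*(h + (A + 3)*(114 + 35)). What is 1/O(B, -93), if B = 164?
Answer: 1/2107150 ≈ 4.7457e-7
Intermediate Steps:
O(A, h) = (-79 + A)*(447 + h + 149*A) (O(A, h) = (-79 + A)*(h + (3 + A)*149) = (-79 + A)*(h + (447 + 149*A)) = (-79 + A)*(447 + h + 149*A))
1/O(B, -93) = 1/(-35313 - 11324*164 - 79*(-93) + 149*164² + 164*(-93)) = 1/(-35313 - 1857136 + 7347 + 149*26896 - 15252) = 1/(-35313 - 1857136 + 7347 + 4007504 - 15252) = 1/2107150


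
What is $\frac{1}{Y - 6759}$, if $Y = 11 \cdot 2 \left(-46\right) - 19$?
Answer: $- \frac{1}{7790} \approx -0.00012837$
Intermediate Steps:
$Y = -1031$ ($Y = 22 \left(-46\right) - 19 = -1012 - 19 = -1031$)
$\frac{1}{Y - 6759} = \frac{1}{-1031 - 6759} = \frac{1}{-7790} = - \frac{1}{7790}$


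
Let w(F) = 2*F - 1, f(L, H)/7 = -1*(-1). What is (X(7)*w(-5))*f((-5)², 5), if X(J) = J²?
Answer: -3773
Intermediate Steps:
f(L, H) = 7 (f(L, H) = 7*(-1*(-1)) = 7*1 = 7)
w(F) = -1 + 2*F
(X(7)*w(-5))*f((-5)², 5) = (7²*(-1 + 2*(-5)))*7 = (49*(-1 - 10))*7 = (49*(-11))*7 = -539*7 = -3773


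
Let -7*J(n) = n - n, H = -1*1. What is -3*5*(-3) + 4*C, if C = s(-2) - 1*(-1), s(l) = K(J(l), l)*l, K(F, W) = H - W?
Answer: 41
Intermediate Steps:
H = -1
J(n) = 0 (J(n) = -(n - n)/7 = -⅐*0 = 0)
K(F, W) = -1 - W
s(l) = l*(-1 - l) (s(l) = (-1 - l)*l = l*(-1 - l))
C = -1 (C = -1*(-2)*(1 - 2) - 1*(-1) = -1*(-2)*(-1) + 1 = -2 + 1 = -1)
-3*5*(-3) + 4*C = -3*5*(-3) + 4*(-1) = -15*(-3) - 4 = 45 - 4 = 41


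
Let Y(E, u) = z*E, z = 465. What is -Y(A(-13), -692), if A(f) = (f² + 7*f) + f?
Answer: -30225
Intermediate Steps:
A(f) = f² + 8*f
Y(E, u) = 465*E
-Y(A(-13), -692) = -465*(-13*(8 - 13)) = -465*(-13*(-5)) = -465*65 = -1*30225 = -30225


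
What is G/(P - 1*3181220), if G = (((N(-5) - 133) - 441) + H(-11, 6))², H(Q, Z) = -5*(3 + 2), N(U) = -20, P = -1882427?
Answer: -383161/5063647 ≈ -0.075669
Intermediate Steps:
H(Q, Z) = -25 (H(Q, Z) = -5*5 = -25)
G = 383161 (G = (((-20 - 133) - 441) - 25)² = ((-153 - 441) - 25)² = (-594 - 25)² = (-619)² = 383161)
G/(P - 1*3181220) = 383161/(-1882427 - 1*3181220) = 383161/(-1882427 - 3181220) = 383161/(-5063647) = 383161*(-1/5063647) = -383161/5063647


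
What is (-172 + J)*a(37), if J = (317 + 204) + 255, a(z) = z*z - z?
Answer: 804528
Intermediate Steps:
a(z) = z² - z
J = 776 (J = 521 + 255 = 776)
(-172 + J)*a(37) = (-172 + 776)*(37*(-1 + 37)) = 604*(37*36) = 604*1332 = 804528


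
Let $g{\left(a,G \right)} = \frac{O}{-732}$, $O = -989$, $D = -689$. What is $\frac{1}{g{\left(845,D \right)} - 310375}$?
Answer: $- \frac{732}{227193511} \approx -3.2219 \cdot 10^{-6}$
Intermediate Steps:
$g{\left(a,G \right)} = \frac{989}{732}$ ($g{\left(a,G \right)} = - \frac{989}{-732} = \left(-989\right) \left(- \frac{1}{732}\right) = \frac{989}{732}$)
$\frac{1}{g{\left(845,D \right)} - 310375} = \frac{1}{\frac{989}{732} - 310375} = \frac{1}{- \frac{227193511}{732}} = - \frac{732}{227193511}$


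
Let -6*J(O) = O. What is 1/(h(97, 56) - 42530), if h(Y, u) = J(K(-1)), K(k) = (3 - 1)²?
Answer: -3/127592 ≈ -2.3512e-5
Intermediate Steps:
K(k) = 4 (K(k) = 2² = 4)
J(O) = -O/6
h(Y, u) = -⅔ (h(Y, u) = -⅙*4 = -⅔)
1/(h(97, 56) - 42530) = 1/(-⅔ - 42530) = 1/(-127592/3) = -3/127592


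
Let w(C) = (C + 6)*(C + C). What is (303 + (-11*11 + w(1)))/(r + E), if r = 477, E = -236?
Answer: 196/241 ≈ 0.81328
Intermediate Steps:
w(C) = 2*C*(6 + C) (w(C) = (6 + C)*(2*C) = 2*C*(6 + C))
(303 + (-11*11 + w(1)))/(r + E) = (303 + (-11*11 + 2*1*(6 + 1)))/(477 - 236) = (303 + (-121 + 2*1*7))/241 = (303 + (-121 + 14))*(1/241) = (303 - 107)*(1/241) = 196*(1/241) = 196/241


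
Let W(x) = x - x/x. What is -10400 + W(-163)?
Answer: -10564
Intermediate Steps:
W(x) = -1 + x (W(x) = x - 1*1 = x - 1 = -1 + x)
-10400 + W(-163) = -10400 + (-1 - 163) = -10400 - 164 = -10564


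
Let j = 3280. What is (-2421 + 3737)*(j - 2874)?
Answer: 534296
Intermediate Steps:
(-2421 + 3737)*(j - 2874) = (-2421 + 3737)*(3280 - 2874) = 1316*406 = 534296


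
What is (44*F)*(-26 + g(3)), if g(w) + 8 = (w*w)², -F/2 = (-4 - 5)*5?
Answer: 186120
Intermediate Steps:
F = 90 (F = -2*(-4 - 5)*5 = -(-18)*5 = -2*(-45) = 90)
g(w) = -8 + w⁴ (g(w) = -8 + (w*w)² = -8 + (w²)² = -8 + w⁴)
(44*F)*(-26 + g(3)) = (44*90)*(-26 + (-8 + 3⁴)) = 3960*(-26 + (-8 + 81)) = 3960*(-26 + 73) = 3960*47 = 186120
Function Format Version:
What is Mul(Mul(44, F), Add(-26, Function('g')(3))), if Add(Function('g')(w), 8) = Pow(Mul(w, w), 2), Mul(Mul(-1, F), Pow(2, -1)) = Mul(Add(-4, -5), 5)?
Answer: 186120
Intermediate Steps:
F = 90 (F = Mul(-2, Mul(Add(-4, -5), 5)) = Mul(-2, Mul(-9, 5)) = Mul(-2, -45) = 90)
Function('g')(w) = Add(-8, Pow(w, 4)) (Function('g')(w) = Add(-8, Pow(Mul(w, w), 2)) = Add(-8, Pow(Pow(w, 2), 2)) = Add(-8, Pow(w, 4)))
Mul(Mul(44, F), Add(-26, Function('g')(3))) = Mul(Mul(44, 90), Add(-26, Add(-8, Pow(3, 4)))) = Mul(3960, Add(-26, Add(-8, 81))) = Mul(3960, Add(-26, 73)) = Mul(3960, 47) = 186120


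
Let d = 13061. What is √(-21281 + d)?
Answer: 2*I*√2055 ≈ 90.664*I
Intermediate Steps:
√(-21281 + d) = √(-21281 + 13061) = √(-8220) = 2*I*√2055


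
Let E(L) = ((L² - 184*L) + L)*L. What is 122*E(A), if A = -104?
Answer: -378711424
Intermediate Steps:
E(L) = L*(L² - 183*L) (E(L) = (L² - 183*L)*L = L*(L² - 183*L))
122*E(A) = 122*((-104)²*(-183 - 104)) = 122*(10816*(-287)) = 122*(-3104192) = -378711424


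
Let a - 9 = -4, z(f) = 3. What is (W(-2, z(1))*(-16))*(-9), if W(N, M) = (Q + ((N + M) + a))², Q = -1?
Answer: 3600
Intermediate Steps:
a = 5 (a = 9 - 4 = 5)
W(N, M) = (4 + M + N)² (W(N, M) = (-1 + ((N + M) + 5))² = (-1 + ((M + N) + 5))² = (-1 + (5 + M + N))² = (4 + M + N)²)
(W(-2, z(1))*(-16))*(-9) = ((4 + 3 - 2)²*(-16))*(-9) = (5²*(-16))*(-9) = (25*(-16))*(-9) = -400*(-9) = 3600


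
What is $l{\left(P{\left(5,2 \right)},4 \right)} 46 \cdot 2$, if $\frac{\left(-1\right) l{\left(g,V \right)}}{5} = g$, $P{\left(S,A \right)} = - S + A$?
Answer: $1380$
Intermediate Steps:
$P{\left(S,A \right)} = A - S$
$l{\left(g,V \right)} = - 5 g$
$l{\left(P{\left(5,2 \right)},4 \right)} 46 \cdot 2 = - 5 \left(2 - 5\right) 46 \cdot 2 = \left(-5\right) \left(-3\right) 46 \cdot 2 = 15 \cdot 46 \cdot 2 = 690 \cdot 2 = 1380$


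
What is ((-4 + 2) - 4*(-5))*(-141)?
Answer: -2538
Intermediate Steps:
((-4 + 2) - 4*(-5))*(-141) = (-2 + 20)*(-141) = 18*(-141) = -2538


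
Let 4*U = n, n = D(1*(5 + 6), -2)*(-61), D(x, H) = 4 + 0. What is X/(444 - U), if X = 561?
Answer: 561/505 ≈ 1.1109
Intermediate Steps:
D(x, H) = 4
n = -244 (n = 4*(-61) = -244)
U = -61 (U = (1/4)*(-244) = -61)
X/(444 - U) = 561/(444 - 1*(-61)) = 561/(444 + 61) = 561/505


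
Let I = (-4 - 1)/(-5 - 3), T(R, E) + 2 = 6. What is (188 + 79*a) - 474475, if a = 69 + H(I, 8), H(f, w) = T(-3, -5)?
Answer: -468520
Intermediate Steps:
T(R, E) = 4 (T(R, E) = -2 + 6 = 4)
I = 5/8 (I = -5/(-8) = -5*(-⅛) = 5/8 ≈ 0.62500)
H(f, w) = 4
a = 73 (a = 69 + 4 = 73)
(188 + 79*a) - 474475 = (188 + 79*73) - 474475 = (188 + 5767) - 474475 = 5955 - 474475 = -468520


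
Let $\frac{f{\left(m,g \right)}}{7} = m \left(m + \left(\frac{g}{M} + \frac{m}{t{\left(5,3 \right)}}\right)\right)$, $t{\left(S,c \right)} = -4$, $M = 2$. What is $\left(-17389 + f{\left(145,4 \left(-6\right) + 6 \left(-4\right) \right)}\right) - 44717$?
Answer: $\frac{95661}{4} \approx 23915.0$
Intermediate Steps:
$f{\left(m,g \right)} = 7 m \left(\frac{g}{2} + \frac{3 m}{4}\right)$ ($f{\left(m,g \right)} = 7 m \left(m + \left(\frac{g}{2} + \frac{m}{-4}\right)\right) = 7 m \left(m + \left(g \frac{1}{2} + m \left(- \frac{1}{4}\right)\right)\right) = 7 m \left(m + \left(\frac{g}{2} - \frac{m}{4}\right)\right) = 7 m \left(\frac{g}{2} + \frac{3 m}{4}\right)$)
$\left(-17389 + f{\left(145,4 \left(-6\right) + 6 \left(-4\right) \right)}\right) - 44717 = \left(-17389 + \frac{7}{4} \cdot 145 \left(2 \left(4 \left(-6\right) + 6 \left(-4\right)\right) + 3 \cdot 145\right)\right) - 44717 = \left(-17389 + \frac{7}{4} \cdot 145 \left(2 \left(-24 - 24\right) + 435\right)\right) - 44717 = \left(-17389 + \frac{7}{4} \cdot 145 \left(2 \left(-48\right) + 435\right)\right) - 44717 = \left(-17389 + \frac{7}{4} \cdot 145 \left(-96 + 435\right)\right) - 44717 = \left(-17389 + \frac{7}{4} \cdot 145 \cdot 339\right) - 44717 = \left(-17389 + \frac{344085}{4}\right) - 44717 = \frac{274529}{4} - 44717 = \frac{95661}{4}$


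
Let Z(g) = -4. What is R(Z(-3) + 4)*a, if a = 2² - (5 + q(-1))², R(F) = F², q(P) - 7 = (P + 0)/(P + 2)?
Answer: 0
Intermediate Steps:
q(P) = 7 + P/(2 + P) (q(P) = 7 + (P + 0)/(P + 2) = 7 + P/(2 + P))
a = -117 (a = 2² - (5 + 2*(7 + 4*(-1))/(2 - 1))² = 4 - (5 + 2*(7 - 4)/1)² = 4 - (5 + 2*1*3)² = 4 - (5 + 6)² = 4 - 1*11² = 4 - 1*121 = 4 - 121 = -117)
R(Z(-3) + 4)*a = (-4 + 4)²*(-117) = 0²*(-117) = 0*(-117) = 0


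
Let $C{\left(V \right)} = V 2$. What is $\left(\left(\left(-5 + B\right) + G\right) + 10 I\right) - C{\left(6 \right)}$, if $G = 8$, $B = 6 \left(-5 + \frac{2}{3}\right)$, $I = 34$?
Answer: $305$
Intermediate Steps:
$B = -26$ ($B = 6 \left(-5 + 2 \cdot \frac{1}{3}\right) = 6 \left(-5 + \frac{2}{3}\right) = 6 \left(- \frac{13}{3}\right) = -26$)
$C{\left(V \right)} = 2 V$
$\left(\left(\left(-5 + B\right) + G\right) + 10 I\right) - C{\left(6 \right)} = \left(\left(\left(-5 - 26\right) + 8\right) + 10 \cdot 34\right) - 2 \cdot 6 = \left(\left(-31 + 8\right) + 340\right) - 12 = \left(-23 + 340\right) - 12 = 317 - 12 = 305$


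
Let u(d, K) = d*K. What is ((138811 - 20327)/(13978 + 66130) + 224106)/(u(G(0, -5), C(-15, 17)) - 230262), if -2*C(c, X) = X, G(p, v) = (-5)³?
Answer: -8976400966/9180356773 ≈ -0.97778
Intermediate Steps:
G(p, v) = -125
C(c, X) = -X/2
u(d, K) = K*d
((138811 - 20327)/(13978 + 66130) + 224106)/(u(G(0, -5), C(-15, 17)) - 230262) = ((138811 - 20327)/(13978 + 66130) + 224106)/(-½*17*(-125) - 230262) = (118484/80108 + 224106)/(-17/2*(-125) - 230262) = (118484*(1/80108) + 224106)/(2125/2 - 230262) = (29621/20027 + 224106)/(-458399/2) = (4488200483/20027)*(-2/458399) = -8976400966/9180356773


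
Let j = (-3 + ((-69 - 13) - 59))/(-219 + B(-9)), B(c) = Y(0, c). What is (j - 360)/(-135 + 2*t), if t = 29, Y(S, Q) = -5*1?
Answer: 5031/1078 ≈ 4.6670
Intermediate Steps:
Y(S, Q) = -5
B(c) = -5
j = 9/14 (j = (-3 + ((-69 - 13) - 59))/(-219 - 5) = (-3 + (-82 - 59))/(-224) = (-3 - 141)*(-1/224) = -144*(-1/224) = 9/14 ≈ 0.64286)
(j - 360)/(-135 + 2*t) = (9/14 - 360)/(-135 + 2*29) = -5031/(14*(-135 + 58)) = -5031/14/(-77) = -5031/14*(-1/77) = 5031/1078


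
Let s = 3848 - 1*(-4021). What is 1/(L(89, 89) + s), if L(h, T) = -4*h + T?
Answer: 1/7602 ≈ 0.00013154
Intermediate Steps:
L(h, T) = T - 4*h
s = 7869 (s = 3848 + 4021 = 7869)
1/(L(89, 89) + s) = 1/((89 - 4*89) + 7869) = 1/((89 - 356) + 7869) = 1/(-267 + 7869) = 1/7602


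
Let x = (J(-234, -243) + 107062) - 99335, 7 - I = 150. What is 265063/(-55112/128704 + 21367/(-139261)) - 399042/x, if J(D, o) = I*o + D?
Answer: -12543078924954738389/27523225505325 ≈ -4.5573e+5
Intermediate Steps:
I = -143 (I = 7 - 1*150 = 7 - 150 = -143)
J(D, o) = D - 143*o (J(D, o) = -143*o + D = D - 143*o)
x = 42242 (x = ((-234 - 143*(-243)) + 107062) - 99335 = ((-234 + 34749) + 107062) - 99335 = (34515 + 107062) - 99335 = 141577 - 99335 = 42242)
265063/(-55112/128704 + 21367/(-139261)) - 399042/x = 265063/(-55112/128704 + 21367/(-139261)) - 399042/42242 = 265063/(-55112*1/128704 + 21367*(-1/139261)) - 399042*1/42242 = 265063/(-6889/16088 - 21367/139261) - 199521/21121 = 265063/(-1303121325/2240430968) - 199521/21121 = 265063*(-2240430968/1303121325) - 199521/21121 = -593855353670984/1303121325 - 199521/21121 = -12543078924954738389/27523225505325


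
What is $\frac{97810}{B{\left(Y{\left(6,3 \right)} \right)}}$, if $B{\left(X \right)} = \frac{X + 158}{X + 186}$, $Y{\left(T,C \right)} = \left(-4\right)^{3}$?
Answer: $\frac{5966410}{47} \approx 1.2694 \cdot 10^{5}$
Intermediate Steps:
$Y{\left(T,C \right)} = -64$
$B{\left(X \right)} = \frac{158 + X}{186 + X}$
$\frac{97810}{B{\left(Y{\left(6,3 \right)} \right)}} = \frac{97810}{\frac{1}{186 - 64} \left(158 - 64\right)} = \frac{97810}{\frac{1}{122} \cdot 94} = \frac{97810}{\frac{47}{61}} = 97810 \cdot \frac{61}{47} = \frac{5966410}{47}$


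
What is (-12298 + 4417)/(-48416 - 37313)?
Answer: 213/2317 ≈ 0.091929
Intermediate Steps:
(-12298 + 4417)/(-48416 - 37313) = -7881/(-85729) = -7881*(-1/85729) = 213/2317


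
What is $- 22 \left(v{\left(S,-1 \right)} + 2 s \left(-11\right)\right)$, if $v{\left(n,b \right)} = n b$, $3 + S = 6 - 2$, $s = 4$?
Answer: $1958$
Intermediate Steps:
$S = 1$ ($S = -3 + \left(6 - 2\right) = -3 + 4 = 1$)
$v{\left(n,b \right)} = b n$
$- 22 \left(v{\left(S,-1 \right)} + 2 s \left(-11\right)\right) = - 22 \left(\left(-1\right) 1 + 2 \cdot 4 \left(-11\right)\right) = - 22 \left(-1 + 8 \left(-11\right)\right) = - 22 \left(-1 - 88\right) = \left(-22\right) \left(-89\right) = 1958$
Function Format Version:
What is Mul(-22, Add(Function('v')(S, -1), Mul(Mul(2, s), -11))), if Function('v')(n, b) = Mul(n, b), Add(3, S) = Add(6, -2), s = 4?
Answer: 1958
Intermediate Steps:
S = 1 (S = Add(-3, Add(6, -2)) = Add(-3, 4) = 1)
Function('v')(n, b) = Mul(b, n)
Mul(-22, Add(Function('v')(S, -1), Mul(Mul(2, s), -11))) = Mul(-22, Add(Mul(-1, 1), Mul(Mul(2, 4), -11))) = Mul(-22, Add(-1, Mul(8, -11))) = Mul(-22, Add(-1, -88)) = Mul(-22, -89) = 1958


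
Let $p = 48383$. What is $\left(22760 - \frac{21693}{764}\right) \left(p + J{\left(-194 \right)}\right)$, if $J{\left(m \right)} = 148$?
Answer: $\frac{842835304857}{764} \approx 1.1032 \cdot 10^{9}$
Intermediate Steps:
$\left(22760 - \frac{21693}{764}\right) \left(p + J{\left(-194 \right)}\right) = \left(22760 - \frac{21693}{764}\right) \left(48383 + 148\right) = \left(22760 - \frac{21693}{764}\right) 48531 = \frac{17366947}{764} \cdot 48531 = \frac{842835304857}{764}$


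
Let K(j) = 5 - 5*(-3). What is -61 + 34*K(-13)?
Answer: 619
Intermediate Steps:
K(j) = 20 (K(j) = 5 + 15 = 20)
-61 + 34*K(-13) = -61 + 34*20 = -61 + 680 = 619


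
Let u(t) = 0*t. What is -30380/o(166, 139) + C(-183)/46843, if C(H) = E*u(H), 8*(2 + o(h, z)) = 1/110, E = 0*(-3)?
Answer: 26734400/1759 ≈ 15199.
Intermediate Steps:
E = 0
u(t) = 0
o(h, z) = -1759/880 (o(h, z) = -2 + (1/8)/110 = -2 + (1/8)*(1/110) = -2 + 1/880 = -1759/880)
C(H) = 0 (C(H) = 0*0 = 0)
-30380/o(166, 139) + C(-183)/46843 = -30380/(-1759/880) + 0/46843 = -30380*(-880/1759) + 0*(1/46843) = 26734400/1759 + 0 = 26734400/1759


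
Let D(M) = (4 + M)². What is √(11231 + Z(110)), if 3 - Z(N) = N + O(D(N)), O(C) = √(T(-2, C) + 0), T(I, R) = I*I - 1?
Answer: √(11124 - √3) ≈ 105.46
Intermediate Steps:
T(I, R) = -1 + I² (T(I, R) = I² - 1 = -1 + I²)
O(C) = √3 (O(C) = √((-1 + (-2)²) + 0) = √((-1 + 4) + 0) = √(3 + 0) = √3)
Z(N) = 3 - N - √3 (Z(N) = 3 - (N + √3) = 3 + (-N - √3) = 3 - N - √3)
√(11231 + Z(110)) = √(11231 + (3 - 1*110 - √3)) = √(11231 + (3 - 110 - √3)) = √(11231 + (-107 - √3)) = √(11124 - √3)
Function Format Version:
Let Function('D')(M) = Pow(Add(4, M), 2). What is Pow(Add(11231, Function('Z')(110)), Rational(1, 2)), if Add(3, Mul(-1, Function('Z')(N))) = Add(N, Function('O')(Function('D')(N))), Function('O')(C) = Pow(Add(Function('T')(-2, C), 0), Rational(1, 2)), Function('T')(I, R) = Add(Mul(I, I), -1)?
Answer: Pow(Add(11124, Mul(-1, Pow(3, Rational(1, 2)))), Rational(1, 2)) ≈ 105.46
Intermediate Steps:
Function('T')(I, R) = Add(-1, Pow(I, 2)) (Function('T')(I, R) = Add(Pow(I, 2), -1) = Add(-1, Pow(I, 2)))
Function('O')(C) = Pow(3, Rational(1, 2)) (Function('O')(C) = Pow(Add(Add(-1, Pow(-2, 2)), 0), Rational(1, 2)) = Pow(Add(Add(-1, 4), 0), Rational(1, 2)) = Pow(Add(3, 0), Rational(1, 2)) = Pow(3, Rational(1, 2)))
Function('Z')(N) = Add(3, Mul(-1, N), Mul(-1, Pow(3, Rational(1, 2)))) (Function('Z')(N) = Add(3, Mul(-1, Add(N, Pow(3, Rational(1, 2))))) = Add(3, Add(Mul(-1, N), Mul(-1, Pow(3, Rational(1, 2))))) = Add(3, Mul(-1, N), Mul(-1, Pow(3, Rational(1, 2)))))
Pow(Add(11231, Function('Z')(110)), Rational(1, 2)) = Pow(Add(11231, Add(3, Mul(-1, 110), Mul(-1, Pow(3, Rational(1, 2))))), Rational(1, 2)) = Pow(Add(11231, Add(3, -110, Mul(-1, Pow(3, Rational(1, 2))))), Rational(1, 2)) = Pow(Add(11231, Add(-107, Mul(-1, Pow(3, Rational(1, 2))))), Rational(1, 2)) = Pow(Add(11124, Mul(-1, Pow(3, Rational(1, 2)))), Rational(1, 2))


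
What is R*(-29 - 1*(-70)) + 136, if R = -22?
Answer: -766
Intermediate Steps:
R*(-29 - 1*(-70)) + 136 = -22*(-29 - 1*(-70)) + 136 = -22*(-29 + 70) + 136 = -22*41 + 136 = -902 + 136 = -766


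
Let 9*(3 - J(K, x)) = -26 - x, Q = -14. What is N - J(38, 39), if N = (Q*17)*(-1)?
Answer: 2050/9 ≈ 227.78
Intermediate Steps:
J(K, x) = 53/9 + x/9 (J(K, x) = 3 - (-26 - x)/9 = 3 + (26/9 + x/9) = 53/9 + x/9)
N = 238 (N = -14*17*(-1) = -238*(-1) = 238)
N - J(38, 39) = 238 - (53/9 + (1/9)*39) = 238 - (53/9 + 13/3) = 238 - 1*92/9 = 238 - 92/9 = 2050/9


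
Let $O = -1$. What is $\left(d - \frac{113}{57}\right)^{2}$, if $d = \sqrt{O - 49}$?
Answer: $\frac{\left(113 - 285 i \sqrt{2}\right)^{2}}{3249} \approx -46.07 - 28.036 i$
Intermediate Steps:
$d = 5 i \sqrt{2}$ ($d = \sqrt{-1 - 49} = \sqrt{-50} = 5 i \sqrt{2} \approx 7.0711 i$)
$\left(d - \frac{113}{57}\right)^{2} = \left(5 i \sqrt{2} - \frac{113}{57}\right)^{2} = \left(- \frac{113}{57} + 5 i \sqrt{2}\right)^{2}$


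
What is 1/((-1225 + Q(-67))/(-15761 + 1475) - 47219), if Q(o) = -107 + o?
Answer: -14286/674569235 ≈ -2.1178e-5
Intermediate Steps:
1/((-1225 + Q(-67))/(-15761 + 1475) - 47219) = 1/((-1225 + (-107 - 67))/(-15761 + 1475) - 47219) = 1/((-1225 - 174)/(-14286) - 47219) = 1/(-1399*(-1/14286) - 47219) = 1/(1399/14286 - 47219) = 1/(-674569235/14286) = -14286/674569235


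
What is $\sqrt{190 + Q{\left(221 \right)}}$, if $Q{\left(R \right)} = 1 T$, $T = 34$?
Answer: $4 \sqrt{14} \approx 14.967$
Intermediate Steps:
$Q{\left(R \right)} = 34$ ($Q{\left(R \right)} = 1 \cdot 34 = 34$)
$\sqrt{190 + Q{\left(221 \right)}} = \sqrt{190 + 34} = \sqrt{224} = 4 \sqrt{14}$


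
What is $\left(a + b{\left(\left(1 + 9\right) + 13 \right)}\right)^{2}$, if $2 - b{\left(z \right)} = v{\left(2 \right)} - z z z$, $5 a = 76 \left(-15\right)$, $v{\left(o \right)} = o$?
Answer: $142539721$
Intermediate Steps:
$a = -228$ ($a = \frac{76 \left(-15\right)}{5} = \frac{1}{5} \left(-1140\right) = -228$)
$b{\left(z \right)} = z^{3}$ ($b{\left(z \right)} = 2 - \left(2 - z z z\right) = 2 - \left(2 - z^{2} z\right) = 2 - \left(2 - z^{3}\right) = 2 + \left(-2 + z^{3}\right) = z^{3}$)
$\left(a + b{\left(\left(1 + 9\right) + 13 \right)}\right)^{2} = \left(-228 + \left(\left(1 + 9\right) + 13\right)^{3}\right)^{2} = \left(-228 + \left(10 + 13\right)^{3}\right)^{2} = \left(-228 + 23^{3}\right)^{2} = \left(-228 + 12167\right)^{2} = 11939^{2} = 142539721$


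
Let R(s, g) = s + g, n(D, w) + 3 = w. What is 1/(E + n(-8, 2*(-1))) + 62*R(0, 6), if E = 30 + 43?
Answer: 25297/68 ≈ 372.01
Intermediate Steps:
n(D, w) = -3 + w
E = 73
R(s, g) = g + s
1/(E + n(-8, 2*(-1))) + 62*R(0, 6) = 1/(73 + (-3 + 2*(-1))) + 62*(6 + 0) = 1/(73 + (-3 - 2)) + 62*6 = 1/(73 - 5) + 372 = 1/68 + 372 = 25297/68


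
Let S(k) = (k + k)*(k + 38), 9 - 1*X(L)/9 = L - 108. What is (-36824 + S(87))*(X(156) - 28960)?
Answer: 441834014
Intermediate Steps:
X(L) = 1053 - 9*L (X(L) = 81 - 9*(L - 108) = 81 - 9*(-108 + L) = 81 + (972 - 9*L) = 1053 - 9*L)
S(k) = 2*k*(38 + k) (S(k) = (2*k)*(38 + k) = 2*k*(38 + k))
(-36824 + S(87))*(X(156) - 28960) = (-36824 + 2*87*(38 + 87))*((1053 - 9*156) - 28960) = (-36824 + 2*87*125)*((1053 - 1404) - 28960) = (-36824 + 21750)*(-351 - 28960) = -15074*(-29311) = 441834014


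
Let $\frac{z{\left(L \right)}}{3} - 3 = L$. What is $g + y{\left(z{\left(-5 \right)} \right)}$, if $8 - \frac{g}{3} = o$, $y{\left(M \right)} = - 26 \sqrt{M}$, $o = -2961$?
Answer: $8907 - 26 i \sqrt{6} \approx 8907.0 - 63.687 i$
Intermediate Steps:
$z{\left(L \right)} = 9 + 3 L$
$g = 8907$ ($g = 24 - -8883 = 24 + 8883 = 8907$)
$g + y{\left(z{\left(-5 \right)} \right)} = 8907 - 26 \sqrt{9 + 3 \left(-5\right)} = 8907 - 26 \sqrt{9 - 15} = 8907 - 26 \sqrt{-6} = 8907 - 26 i \sqrt{6}$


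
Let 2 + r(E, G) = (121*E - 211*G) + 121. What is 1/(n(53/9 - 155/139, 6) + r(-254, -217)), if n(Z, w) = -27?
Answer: 1/15145 ≈ 6.6028e-5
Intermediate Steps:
r(E, G) = 119 - 211*G + 121*E (r(E, G) = -2 + ((121*E - 211*G) + 121) = -2 + ((-211*G + 121*E) + 121) = -2 + (121 - 211*G + 121*E) = 119 - 211*G + 121*E)
1/(n(53/9 - 155/139, 6) + r(-254, -217)) = 1/(-27 + (119 - 211*(-217) + 121*(-254))) = 1/(-27 + (119 + 45787 - 30734)) = 1/(-27 + 15172) = 1/15145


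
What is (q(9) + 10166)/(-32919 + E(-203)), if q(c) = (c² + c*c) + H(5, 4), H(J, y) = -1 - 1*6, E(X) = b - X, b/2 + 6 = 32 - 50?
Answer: -10321/32764 ≈ -0.31501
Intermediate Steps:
b = -48 (b = -12 + 2*(32 - 50) = -12 + 2*(-18) = -12 - 36 = -48)
E(X) = -48 - X
H(J, y) = -7 (H(J, y) = -1 - 6 = -7)
q(c) = -7 + 2*c² (q(c) = (c² + c*c) - 7 = (c² + c²) - 7 = 2*c² - 7 = -7 + 2*c²)
(q(9) + 10166)/(-32919 + E(-203)) = ((-7 + 2*9²) + 10166)/(-32919 + (-48 - 1*(-203))) = ((-7 + 2*81) + 10166)/(-32919 + (-48 + 203)) = ((-7 + 162) + 10166)/(-32919 + 155) = (155 + 10166)/(-32764) = 10321*(-1/32764) = -10321/32764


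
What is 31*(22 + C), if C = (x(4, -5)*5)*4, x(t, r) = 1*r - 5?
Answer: -5518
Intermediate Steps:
x(t, r) = -5 + r (x(t, r) = r - 5 = -5 + r)
C = -200 (C = ((-5 - 5)*5)*4 = -10*5*4 = -50*4 = -200)
31*(22 + C) = 31*(22 - 200) = 31*(-178) = -5518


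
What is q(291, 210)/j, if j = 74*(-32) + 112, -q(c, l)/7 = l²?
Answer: 25725/188 ≈ 136.84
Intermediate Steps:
q(c, l) = -7*l²
j = -2256 (j = -2368 + 112 = -2256)
q(291, 210)/j = -7*210²/(-2256) = -7*44100*(-1/2256) = -308700*(-1/2256) = 25725/188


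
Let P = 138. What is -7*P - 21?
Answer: -987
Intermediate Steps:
-7*P - 21 = -7*138 - 21 = -966 - 21 = -987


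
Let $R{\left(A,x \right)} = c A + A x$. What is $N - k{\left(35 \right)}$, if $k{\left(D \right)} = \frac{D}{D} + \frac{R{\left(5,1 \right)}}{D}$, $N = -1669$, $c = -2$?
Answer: $- \frac{11689}{7} \approx -1669.9$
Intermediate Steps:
$R{\left(A,x \right)} = - 2 A + A x$
$k{\left(D \right)} = 1 - \frac{5}{D}$ ($k{\left(D \right)} = \frac{D}{D} + \frac{5 \left(-2 + 1\right)}{D} = 1 + \frac{5 \left(-1\right)}{D} = 1 - \frac{5}{D}$)
$N - k{\left(35 \right)} = -1669 - \frac{-5 + 35}{35} = -1669 - \frac{1}{35} \cdot 30 = -1669 - \frac{6}{7} = - \frac{11689}{7}$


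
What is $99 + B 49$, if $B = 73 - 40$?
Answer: $1716$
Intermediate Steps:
$B = 33$ ($B = 73 - 40 = 33$)
$99 + B 49 = 99 + 33 \cdot 49 = 99 + 1617 = 1716$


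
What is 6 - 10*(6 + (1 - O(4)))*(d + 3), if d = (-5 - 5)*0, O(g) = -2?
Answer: -264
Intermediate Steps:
d = 0 (d = -10*0 = 0)
6 - 10*(6 + (1 - O(4)))*(d + 3) = 6 - 10*(6 + (1 - 1*(-2)))*(0 + 3) = 6 - 10*(6 + (1 + 2))*3 = 6 - 10*(6 + 3)*3 = 6 - 90*3 = 6 - 10*27 = 6 - 270 = -264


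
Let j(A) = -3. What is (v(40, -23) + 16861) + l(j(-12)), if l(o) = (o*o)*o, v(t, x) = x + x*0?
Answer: 16811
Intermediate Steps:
v(t, x) = x (v(t, x) = x + 0 = x)
l(o) = o³ (l(o) = o²*o = o³)
(v(40, -23) + 16861) + l(j(-12)) = (-23 + 16861) + (-3)³ = 16838 - 27 = 16811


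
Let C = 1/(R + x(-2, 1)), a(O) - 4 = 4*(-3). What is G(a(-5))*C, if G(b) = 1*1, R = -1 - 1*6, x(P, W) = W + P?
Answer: -⅛ ≈ -0.12500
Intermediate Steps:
x(P, W) = P + W
a(O) = -8 (a(O) = 4 + 4*(-3) = 4 - 12 = -8)
R = -7 (R = -1 - 6 = -7)
C = -⅛ (C = 1/(-7 + (-2 + 1)) = 1/(-7 - 1) = 1/(-8) = -⅛ ≈ -0.12500)
G(b) = 1
G(a(-5))*C = 1*(-⅛) = -⅛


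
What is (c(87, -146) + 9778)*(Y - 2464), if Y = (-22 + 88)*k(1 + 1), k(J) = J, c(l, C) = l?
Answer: -23005180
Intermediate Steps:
Y = 132 (Y = (-22 + 88)*(1 + 1) = 66*2 = 132)
(c(87, -146) + 9778)*(Y - 2464) = (87 + 9778)*(132 - 2464) = 9865*(-2332) = -23005180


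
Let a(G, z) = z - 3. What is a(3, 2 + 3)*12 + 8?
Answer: 32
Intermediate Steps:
a(G, z) = -3 + z
a(3, 2 + 3)*12 + 8 = (-3 + (2 + 3))*12 + 8 = (-3 + 5)*12 + 8 = 2*12 + 8 = 24 + 8 = 32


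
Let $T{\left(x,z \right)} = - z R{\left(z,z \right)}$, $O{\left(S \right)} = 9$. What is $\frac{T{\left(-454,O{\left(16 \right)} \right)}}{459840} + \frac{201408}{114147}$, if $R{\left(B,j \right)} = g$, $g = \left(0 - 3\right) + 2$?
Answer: $\frac{10290720227}{5832150720} \approx 1.7645$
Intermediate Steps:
$g = -1$ ($g = -3 + 2 = -1$)
$R{\left(B,j \right)} = -1$
$T{\left(x,z \right)} = z$ ($T{\left(x,z \right)} = - z \left(-1\right) = z$)
$\frac{T{\left(-454,O{\left(16 \right)} \right)}}{459840} + \frac{201408}{114147} = \frac{9}{459840} + \frac{201408}{114147} = 9 \cdot \frac{1}{459840} + 201408 \cdot \frac{1}{114147} = \frac{3}{153280} + \frac{67136}{38049} = \frac{10290720227}{5832150720}$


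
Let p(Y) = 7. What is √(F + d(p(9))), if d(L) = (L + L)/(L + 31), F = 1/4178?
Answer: √2323114230/79382 ≈ 0.60717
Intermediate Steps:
F = 1/4178 ≈ 0.00023935
d(L) = 2*L/(31 + L) (d(L) = (2*L)/(31 + L) = 2*L/(31 + L))
√(F + d(p(9))) = √(1/4178 + 2*7/(31 + 7)) = √(1/4178 + 2*7/38) = √(1/4178 + 2*7*(1/38)) = √(1/4178 + 7/19) = √(29265/79382) = √2323114230/79382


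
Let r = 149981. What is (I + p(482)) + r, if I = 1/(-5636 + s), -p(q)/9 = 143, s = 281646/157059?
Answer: 14619972042697/98322542 ≈ 1.4869e+5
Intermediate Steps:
s = 31294/17451 (s = 281646*(1/157059) = 31294/17451 ≈ 1.7932)
p(q) = -1287 (p(q) = -9*143 = -1287)
I = -17451/98322542 (I = 1/(-5636 + 31294/17451) = 1/(-98322542/17451) = -17451/98322542 ≈ -0.00017749)
(I + p(482)) + r = (-17451/98322542 - 1287) + 149981 = -126541129005/98322542 + 149981 = 14619972042697/98322542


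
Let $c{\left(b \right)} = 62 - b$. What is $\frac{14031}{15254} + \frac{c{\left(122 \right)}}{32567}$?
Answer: $\frac{15725253}{17130242} \approx 0.91798$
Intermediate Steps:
$\frac{14031}{15254} + \frac{c{\left(122 \right)}}{32567} = \frac{14031}{15254} + \frac{62 - 122}{32567} = 14031 \cdot \frac{1}{15254} + \left(62 - 122\right) \frac{1}{32567} = \frac{14031}{15254} - \frac{60}{32567} = \frac{15725253}{17130242}$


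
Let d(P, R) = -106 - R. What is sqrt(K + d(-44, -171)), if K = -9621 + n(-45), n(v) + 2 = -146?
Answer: 2*I*sqrt(2426) ≈ 98.509*I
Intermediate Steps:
n(v) = -148 (n(v) = -2 - 146 = -148)
K = -9769 (K = -9621 - 148 = -9769)
sqrt(K + d(-44, -171)) = sqrt(-9769 + (-106 - 1*(-171))) = sqrt(-9769 + (-106 + 171)) = sqrt(-9769 + 65) = sqrt(-9704) = 2*I*sqrt(2426)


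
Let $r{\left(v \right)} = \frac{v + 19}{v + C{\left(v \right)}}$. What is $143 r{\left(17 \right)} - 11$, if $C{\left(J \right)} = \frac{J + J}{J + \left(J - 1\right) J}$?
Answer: $\frac{28105}{97} \approx 289.74$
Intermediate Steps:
$C{\left(J \right)} = \frac{2 J}{J + J \left(-1 + J\right)}$ ($C{\left(J \right)} = \frac{2 J}{J + \left(-1 + J\right) J} = \frac{2 J}{J + J \left(-1 + J\right)}$)
$r{\left(v \right)} = \frac{19 + v}{v + \frac{2}{v}}$ ($r{\left(v \right)} = \frac{v + 19}{v + \frac{2}{v}} = \frac{19 + v}{v + \frac{2}{v}}$)
$143 r{\left(17 \right)} - 11 = 143 \frac{17 \left(19 + 17\right)}{2 + 17^{2}} - 11 = 143 \cdot 17 \frac{1}{2 + 289} \cdot 36 - 11 = 143 \cdot 17 \cdot \frac{1}{291} \cdot 36 - 11 = 143 \cdot \frac{204}{97} - 11 = \frac{29172}{97} - 11 = \frac{28105}{97}$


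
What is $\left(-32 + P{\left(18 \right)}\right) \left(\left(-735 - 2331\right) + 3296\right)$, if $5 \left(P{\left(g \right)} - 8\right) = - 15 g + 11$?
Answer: $-17434$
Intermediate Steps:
$P{\left(g \right)} = \frac{51}{5} - 3 g$ ($P{\left(g \right)} = 8 + \frac{- 15 g + 11}{5} = 8 + \frac{11 - 15 g}{5} = 8 - \left(- \frac{11}{5} + 3 g\right) = \frac{51}{5} - 3 g$)
$\left(-32 + P{\left(18 \right)}\right) \left(\left(-735 - 2331\right) + 3296\right) = \left(-32 + \left(\frac{51}{5} - 54\right)\right) \left(\left(-735 - 2331\right) + 3296\right) = \left(-32 - \frac{219}{5}\right) \left(-3066 + 3296\right) = \left(- \frac{379}{5}\right) 230 = -17434$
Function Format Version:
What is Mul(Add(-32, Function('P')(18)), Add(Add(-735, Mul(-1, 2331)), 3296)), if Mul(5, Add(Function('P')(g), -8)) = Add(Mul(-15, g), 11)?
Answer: -17434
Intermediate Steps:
Function('P')(g) = Add(Rational(51, 5), Mul(-3, g)) (Function('P')(g) = Add(8, Mul(Rational(1, 5), Add(Mul(-15, g), 11))) = Add(8, Mul(Rational(1, 5), Add(11, Mul(-15, g)))) = Add(8, Add(Rational(11, 5), Mul(-3, g))) = Add(Rational(51, 5), Mul(-3, g)))
Mul(Add(-32, Function('P')(18)), Add(Add(-735, Mul(-1, 2331)), 3296)) = Mul(Add(-32, Add(Rational(51, 5), Mul(-3, 18))), Add(Add(-735, Mul(-1, 2331)), 3296)) = Mul(Add(-32, Add(Rational(51, 5), -54)), Add(Add(-735, -2331), 3296)) = Mul(Add(-32, Rational(-219, 5)), Add(-3066, 3296)) = Mul(Rational(-379, 5), 230) = -17434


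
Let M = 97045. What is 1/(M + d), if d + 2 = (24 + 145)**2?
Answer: 1/125604 ≈ 7.9615e-6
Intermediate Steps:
d = 28559 (d = -2 + (24 + 145)**2 = -2 + 169**2 = -2 + 28561 = 28559)
1/(M + d) = 1/(97045 + 28559) = 1/125604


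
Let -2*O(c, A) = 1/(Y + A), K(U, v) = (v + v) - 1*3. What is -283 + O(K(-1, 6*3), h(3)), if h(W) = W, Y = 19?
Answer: -12453/44 ≈ -283.02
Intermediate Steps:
K(U, v) = -3 + 2*v (K(U, v) = 2*v - 3 = -3 + 2*v)
O(c, A) = -1/(2*(19 + A))
-283 + O(K(-1, 6*3), h(3)) = -283 - 1/(38 + 2*3) = -283 - 1/(38 + 6) = -283 - 1/44 = -12453/44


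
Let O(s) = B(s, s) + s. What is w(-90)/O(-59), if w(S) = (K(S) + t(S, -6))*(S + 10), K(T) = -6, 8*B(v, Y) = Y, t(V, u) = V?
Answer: -20480/177 ≈ -115.71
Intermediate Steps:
B(v, Y) = Y/8
O(s) = 9*s/8 (O(s) = s/8 + s = 9*s/8)
w(S) = (-6 + S)*(10 + S) (w(S) = (-6 + S)*(S + 10) = (-6 + S)*(10 + S))
w(-90)/O(-59) = (-60 + (-90)**2 + 4*(-90))/(((9/8)*(-59))) = (-60 + 8100 - 360)/(-531/8) = 7680*(-8/531) = -20480/177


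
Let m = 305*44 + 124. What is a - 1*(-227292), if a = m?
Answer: 240836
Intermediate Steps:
m = 13544 (m = 13420 + 124 = 13544)
a = 13544
a - 1*(-227292) = 13544 - 1*(-227292) = 13544 + 227292 = 240836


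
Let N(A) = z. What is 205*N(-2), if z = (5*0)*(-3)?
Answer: 0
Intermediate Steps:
z = 0 (z = 0*(-3) = 0)
N(A) = 0
205*N(-2) = 205*0 = 0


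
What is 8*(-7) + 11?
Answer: -45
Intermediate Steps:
8*(-7) + 11 = -56 + 11 = -45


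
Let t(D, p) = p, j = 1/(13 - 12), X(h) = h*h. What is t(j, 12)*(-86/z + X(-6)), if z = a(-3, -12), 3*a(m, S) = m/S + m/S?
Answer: -5760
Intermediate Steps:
X(h) = h²
a(m, S) = 2*m/(3*S) (a(m, S) = (m/S + m/S)/3 = (2*m/S)/3 = 2*m/(3*S))
j = 1 (j = 1/1 = 1)
z = ⅙ (z = (⅔)*(-3)/(-12) = (⅔)*(-3)*(-1/12) = ⅙ ≈ 0.16667)
t(j, 12)*(-86/z + X(-6)) = 12*(-86/⅙ + (-6)²) = 12*(-86*6 + 36) = 12*(-516 + 36) = 12*(-480) = -5760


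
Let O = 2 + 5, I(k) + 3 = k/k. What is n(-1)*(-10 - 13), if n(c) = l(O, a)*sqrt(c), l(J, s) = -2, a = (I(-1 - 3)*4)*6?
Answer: 46*I ≈ 46.0*I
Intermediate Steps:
I(k) = -2 (I(k) = -3 + k/k = -3 + 1 = -2)
a = -48 (a = -2*4*6 = -8*6 = -48)
O = 7
n(c) = -2*sqrt(c)
n(-1)*(-10 - 13) = (-2*I)*(-10 - 13) = -2*I*(-23) = 46*I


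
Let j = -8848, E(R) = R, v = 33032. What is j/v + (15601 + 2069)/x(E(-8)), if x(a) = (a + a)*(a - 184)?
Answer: 11593633/2114048 ≈ 5.4841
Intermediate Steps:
x(a) = 2*a*(-184 + a) (x(a) = (2*a)*(-184 + a) = 2*a*(-184 + a))
j/v + (15601 + 2069)/x(E(-8)) = -8848/33032 + (15601 + 2069)/((2*(-8)*(-184 - 8))) = -8848*1/33032 + 17670/((2*(-8)*(-192))) = -1106/4129 + 17670/3072 = -1106/4129 + 17670*(1/3072) = -1106/4129 + 2945/512 = 11593633/2114048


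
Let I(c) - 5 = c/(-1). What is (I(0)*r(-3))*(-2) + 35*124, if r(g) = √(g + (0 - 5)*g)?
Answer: 4340 - 20*√3 ≈ 4305.4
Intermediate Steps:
I(c) = 5 - c (I(c) = 5 + c/(-1) = 5 + c*(-1) = 5 - c)
r(g) = 2*√(-g) (r(g) = √(g - 5*g) = √(-4*g) = 2*√(-g))
(I(0)*r(-3))*(-2) + 35*124 = ((5 - 1*0)*(2*√(-1*(-3))))*(-2) + 35*124 = ((5 + 0)*(2*√3))*(-2) + 4340 = (5*(2*√3))*(-2) + 4340 = (10*√3)*(-2) + 4340 = -20*√3 + 4340 = 4340 - 20*√3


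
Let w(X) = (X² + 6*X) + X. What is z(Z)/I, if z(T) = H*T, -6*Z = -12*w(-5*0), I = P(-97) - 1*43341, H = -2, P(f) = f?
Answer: 0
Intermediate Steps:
w(X) = X² + 7*X
I = -43438 (I = -97 - 1*43341 = -97 - 43341 = -43438)
Z = 0 (Z = -(-2)*(-5*0)*(7 - 5*0) = -(-2)*0*(7 + 0) = -(-2)*0*7 = -(-2)*0 = -⅙*0 = 0)
z(T) = -2*T
z(Z)/I = -2*0/(-43438) = 0*(-1/43438) = 0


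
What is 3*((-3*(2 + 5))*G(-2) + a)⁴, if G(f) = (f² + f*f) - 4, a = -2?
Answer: 164102448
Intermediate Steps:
G(f) = -4 + 2*f² (G(f) = (f² + f²) - 4 = 2*f² - 4 = -4 + 2*f²)
3*((-3*(2 + 5))*G(-2) + a)⁴ = 3*((-3*(2 + 5))*(-4 + 2*(-2)²) - 2)⁴ = 3*((-3*7)*(-4 + 2*4) - 2)⁴ = 3*(-21*(-4 + 8) - 2)⁴ = 3*(-21*4 - 2)⁴ = 3*(-84 - 2)⁴ = 3*(-86)⁴ = 3*54700816 = 164102448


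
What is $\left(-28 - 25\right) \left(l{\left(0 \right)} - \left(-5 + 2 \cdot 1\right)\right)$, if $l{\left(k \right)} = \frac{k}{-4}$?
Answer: $-159$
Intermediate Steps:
$l{\left(k \right)} = - \frac{k}{4}$
$\left(-28 - 25\right) \left(l{\left(0 \right)} - \left(-5 + 2 \cdot 1\right)\right) = \left(-28 - 25\right) \left(\left(- \frac{1}{4}\right) 0 - \left(-5 + 2 \cdot 1\right)\right) = - 53 \left(0 - \left(-5 + 2\right)\right) = - 53 \left(0 - -3\right) = - 53 \left(0 + 3\right) = \left(-53\right) 3 = -159$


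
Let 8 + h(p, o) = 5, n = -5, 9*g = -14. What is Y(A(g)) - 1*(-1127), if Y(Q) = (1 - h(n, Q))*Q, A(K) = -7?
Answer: 1099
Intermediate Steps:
g = -14/9 (g = (1/9)*(-14) = -14/9 ≈ -1.5556)
h(p, o) = -3 (h(p, o) = -8 + 5 = -3)
Y(Q) = 4*Q (Y(Q) = (1 - 1*(-3))*Q = (1 + 3)*Q = 4*Q)
Y(A(g)) - 1*(-1127) = 4*(-7) - 1*(-1127) = -28 + 1127 = 1099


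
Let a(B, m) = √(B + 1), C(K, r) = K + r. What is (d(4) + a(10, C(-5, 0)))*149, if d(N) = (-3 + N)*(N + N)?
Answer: 1192 + 149*√11 ≈ 1686.2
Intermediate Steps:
a(B, m) = √(1 + B)
d(N) = 2*N*(-3 + N) (d(N) = (-3 + N)*(2*N) = 2*N*(-3 + N))
(d(4) + a(10, C(-5, 0)))*149 = (2*4*(-3 + 4) + √(1 + 10))*149 = (2*4*1 + √11)*149 = (8 + √11)*149 = 1192 + 149*√11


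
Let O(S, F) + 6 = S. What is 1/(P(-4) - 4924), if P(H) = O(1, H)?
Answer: -1/4929 ≈ -0.00020288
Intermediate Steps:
O(S, F) = -6 + S
P(H) = -5 (P(H) = -6 + 1 = -5)
1/(P(-4) - 4924) = 1/(-5 - 4924) = 1/(-4929) = -1/4929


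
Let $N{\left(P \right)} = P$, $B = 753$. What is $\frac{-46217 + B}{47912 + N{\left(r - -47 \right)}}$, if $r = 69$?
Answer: $- \frac{11366}{12007} \approx -0.94661$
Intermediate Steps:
$\frac{-46217 + B}{47912 + N{\left(r - -47 \right)}} = \frac{-46217 + 753}{47912 + \left(69 - -47\right)} = - \frac{45464}{47912 + \left(69 + 47\right)} = - \frac{45464}{47912 + 116} = - \frac{45464}{48028} = \left(-45464\right) \frac{1}{48028} = - \frac{11366}{12007}$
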